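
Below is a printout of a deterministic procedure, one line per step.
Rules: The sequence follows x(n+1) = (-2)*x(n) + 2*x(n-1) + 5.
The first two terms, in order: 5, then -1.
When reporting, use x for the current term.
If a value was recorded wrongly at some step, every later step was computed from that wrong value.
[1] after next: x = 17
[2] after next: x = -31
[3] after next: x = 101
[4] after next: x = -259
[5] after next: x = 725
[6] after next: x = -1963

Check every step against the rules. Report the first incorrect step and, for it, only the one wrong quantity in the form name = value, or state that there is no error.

1. x = -2*(-1) + (2)*(5) + (5) = 17 (checks out)
2. x = -2*(17) + (2)*(-1) + (5) = -31 (in agreement)
3. x = -2*(-31) + (2)*(17) + (5) = 101 (consistent with the printout)
4. x = -2*(101) + (2)*(-31) + (5) = -259 (in agreement)
5. x = -2*(-259) + (2)*(101) + (5) = 725 (checks out)
6. x = -2*(725) + (2)*(-259) + (5) = -1963 (confirmed correct)
The whole run recomputes cleanly — no discrepancies.

no error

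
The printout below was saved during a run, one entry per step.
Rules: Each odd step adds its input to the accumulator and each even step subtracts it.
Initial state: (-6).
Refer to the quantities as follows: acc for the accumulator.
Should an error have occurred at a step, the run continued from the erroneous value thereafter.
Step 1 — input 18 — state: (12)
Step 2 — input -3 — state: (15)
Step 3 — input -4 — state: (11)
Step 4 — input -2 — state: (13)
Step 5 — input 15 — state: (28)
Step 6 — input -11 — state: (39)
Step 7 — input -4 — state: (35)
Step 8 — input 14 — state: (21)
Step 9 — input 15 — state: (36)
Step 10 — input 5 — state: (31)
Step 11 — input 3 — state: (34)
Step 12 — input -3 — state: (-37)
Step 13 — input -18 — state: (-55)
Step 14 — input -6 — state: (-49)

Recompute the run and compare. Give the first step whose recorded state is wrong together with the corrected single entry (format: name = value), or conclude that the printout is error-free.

step 12, acc = 37

Recomputing the run from the initial state:
step 1: acc = 12
step 2: acc = 15
step 3: acc = 11
step 4: acc = 13
step 5: acc = 28
step 6: acc = 39
step 7: acc = 35
step 8: acc = 21
step 9: acc = 36
step 10: acc = 31
step 11: acc = 34
step 12: acc = 37
step 13: acc = 19
step 14: acc = 25
The first disagreement with the printout is at step 12, where the value should be acc = 37.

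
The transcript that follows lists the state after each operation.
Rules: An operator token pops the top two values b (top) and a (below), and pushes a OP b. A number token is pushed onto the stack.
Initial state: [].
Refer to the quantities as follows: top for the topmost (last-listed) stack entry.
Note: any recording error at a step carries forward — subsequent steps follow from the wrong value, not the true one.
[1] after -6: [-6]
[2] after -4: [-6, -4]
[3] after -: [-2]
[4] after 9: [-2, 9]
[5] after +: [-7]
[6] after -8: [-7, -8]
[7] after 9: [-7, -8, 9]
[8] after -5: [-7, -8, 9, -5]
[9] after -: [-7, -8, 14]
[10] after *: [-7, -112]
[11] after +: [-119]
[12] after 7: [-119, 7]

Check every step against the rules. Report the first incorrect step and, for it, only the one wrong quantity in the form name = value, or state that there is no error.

Recomputing the run from the initial state:
step 1: [-6]
step 2: [-6, -4]
step 3: [-2]
step 4: [-2, 9]
step 5: [7]
step 6: [7, -8]
step 7: [7, -8, 9]
step 8: [7, -8, 9, -5]
step 9: [7, -8, 14]
step 10: [7, -112]
step 11: [-105]
step 12: [-105, 7]
The first disagreement with the transcript is at step 5, where the value should be top = 7.

step 5, top = 7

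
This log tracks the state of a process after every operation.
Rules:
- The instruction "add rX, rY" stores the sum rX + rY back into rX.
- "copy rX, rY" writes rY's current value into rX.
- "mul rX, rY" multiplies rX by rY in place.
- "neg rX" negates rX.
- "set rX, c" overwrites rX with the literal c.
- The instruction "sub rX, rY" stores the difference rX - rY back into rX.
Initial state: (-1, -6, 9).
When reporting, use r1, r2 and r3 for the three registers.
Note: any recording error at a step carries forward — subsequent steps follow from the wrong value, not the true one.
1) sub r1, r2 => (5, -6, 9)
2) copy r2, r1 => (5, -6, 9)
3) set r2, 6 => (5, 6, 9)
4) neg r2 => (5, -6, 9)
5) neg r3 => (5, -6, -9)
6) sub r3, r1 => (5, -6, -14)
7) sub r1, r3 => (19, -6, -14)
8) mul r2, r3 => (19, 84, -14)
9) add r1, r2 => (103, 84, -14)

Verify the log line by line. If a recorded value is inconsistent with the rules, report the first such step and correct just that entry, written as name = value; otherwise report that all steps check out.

Recomputing the run from the initial state:
step 1: r1 = 5, r2 = -6, r3 = 9
step 2: r1 = 5, r2 = 5, r3 = 9
step 3: r1 = 5, r2 = 6, r3 = 9
step 4: r1 = 5, r2 = -6, r3 = 9
step 5: r1 = 5, r2 = -6, r3 = -9
step 6: r1 = 5, r2 = -6, r3 = -14
step 7: r1 = 19, r2 = -6, r3 = -14
step 8: r1 = 19, r2 = 84, r3 = -14
step 9: r1 = 103, r2 = 84, r3 = -14
The first disagreement with the log is at step 2, where the value should be r2 = 5.

step 2, r2 = 5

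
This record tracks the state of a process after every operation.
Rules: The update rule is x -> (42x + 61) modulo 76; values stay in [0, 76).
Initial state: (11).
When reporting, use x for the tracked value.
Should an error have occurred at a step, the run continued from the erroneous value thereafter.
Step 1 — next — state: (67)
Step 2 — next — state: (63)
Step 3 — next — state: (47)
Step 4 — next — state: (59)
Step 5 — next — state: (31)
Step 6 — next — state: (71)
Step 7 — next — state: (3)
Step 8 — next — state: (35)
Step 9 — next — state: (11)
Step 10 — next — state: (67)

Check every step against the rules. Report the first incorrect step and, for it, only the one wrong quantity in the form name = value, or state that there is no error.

no error

Recomputing the run from the initial state:
step 1: x = 67
step 2: x = 63
step 3: x = 47
step 4: x = 59
step 5: x = 31
step 6: x = 71
step 7: x = 3
step 8: x = 35
step 9: x = 11
step 10: x = 67
This matches the record at every step.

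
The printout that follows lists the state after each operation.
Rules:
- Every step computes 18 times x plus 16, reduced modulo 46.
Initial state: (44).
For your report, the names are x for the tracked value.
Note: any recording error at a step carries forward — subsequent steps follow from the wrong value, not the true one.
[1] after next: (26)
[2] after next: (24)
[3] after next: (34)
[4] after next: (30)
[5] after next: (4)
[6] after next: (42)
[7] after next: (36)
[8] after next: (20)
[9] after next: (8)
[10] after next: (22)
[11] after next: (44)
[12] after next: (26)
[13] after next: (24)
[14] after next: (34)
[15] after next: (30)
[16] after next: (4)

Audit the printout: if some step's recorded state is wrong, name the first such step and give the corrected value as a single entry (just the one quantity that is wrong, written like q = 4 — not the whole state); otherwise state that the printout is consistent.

no error

1. x = (18*44 + 16) mod 46 = 26 (agrees with the printout)
2. x = (18*26 + 16) mod 46 = 24 (agrees with the printout)
3. x = (18*24 + 16) mod 46 = 34 (agrees with the printout)
4. x = (18*34 + 16) mod 46 = 30 (same as recorded)
5. x = (18*30 + 16) mod 46 = 4 (confirmed correct)
6. x = (18*4 + 16) mod 46 = 42 (checks out)
7. x = (18*42 + 16) mod 46 = 36 (exactly as logged)
8. x = (18*36 + 16) mod 46 = 20 (same as recorded)
9. x = (18*20 + 16) mod 46 = 8 (same as recorded)
10. x = (18*8 + 16) mod 46 = 22 (verified)
11. x = (18*22 + 16) mod 46 = 44 (exactly as logged)
12. x = (18*44 + 16) mod 46 = 26 (agrees with the printout)
13. x = (18*26 + 16) mod 46 = 24 (consistent with the printout)
14. x = (18*24 + 16) mod 46 = 34 (exactly as logged)
15. x = (18*34 + 16) mod 46 = 30 (agrees with the printout)
16. x = (18*30 + 16) mod 46 = 4 (consistent with the printout)
No step deviates from the rules.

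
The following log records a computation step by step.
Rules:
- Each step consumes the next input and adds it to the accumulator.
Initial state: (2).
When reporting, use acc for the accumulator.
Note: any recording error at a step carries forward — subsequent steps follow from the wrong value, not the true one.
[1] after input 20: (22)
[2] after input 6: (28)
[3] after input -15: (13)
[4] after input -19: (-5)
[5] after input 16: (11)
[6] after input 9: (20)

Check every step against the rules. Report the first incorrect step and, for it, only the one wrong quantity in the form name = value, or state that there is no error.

step 4, acc = -6

1. acc = 2 + 20 = 22 (no discrepancy)
2. acc = 22 + 6 = 28 (verified)
3. acc = 28 + -15 = 13 (confirmed correct)
4. acc = 13 + -19 = -6 (the log disagrees here)
The earliest wrong entry is at step 4: it should read acc = -6.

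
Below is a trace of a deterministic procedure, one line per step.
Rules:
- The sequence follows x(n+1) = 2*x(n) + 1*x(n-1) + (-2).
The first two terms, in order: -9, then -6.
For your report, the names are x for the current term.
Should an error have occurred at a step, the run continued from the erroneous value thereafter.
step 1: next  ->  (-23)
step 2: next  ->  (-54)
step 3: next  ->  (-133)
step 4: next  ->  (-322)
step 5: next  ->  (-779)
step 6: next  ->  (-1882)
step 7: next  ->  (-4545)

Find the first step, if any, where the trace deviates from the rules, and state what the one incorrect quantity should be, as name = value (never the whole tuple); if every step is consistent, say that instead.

Step 1: x = 2*(-6) + (1)*(-9) + (-2) = -23 — no discrepancy.
Step 2: x = 2*(-23) + (1)*(-6) + (-2) = -54 — checks out.
Step 3: x = 2*(-54) + (1)*(-23) + (-2) = -133 — confirmed correct.
Step 4: x = 2*(-133) + (1)*(-54) + (-2) = -322 — in agreement.
Step 5: x = 2*(-322) + (1)*(-133) + (-2) = -779 — exactly as logged.
Step 6: x = 2*(-779) + (1)*(-322) + (-2) = -1882 — consistent with the trace.
Step 7: x = 2*(-1882) + (1)*(-779) + (-2) = -4545 — confirmed correct.
The recomputation confirms every line.

no error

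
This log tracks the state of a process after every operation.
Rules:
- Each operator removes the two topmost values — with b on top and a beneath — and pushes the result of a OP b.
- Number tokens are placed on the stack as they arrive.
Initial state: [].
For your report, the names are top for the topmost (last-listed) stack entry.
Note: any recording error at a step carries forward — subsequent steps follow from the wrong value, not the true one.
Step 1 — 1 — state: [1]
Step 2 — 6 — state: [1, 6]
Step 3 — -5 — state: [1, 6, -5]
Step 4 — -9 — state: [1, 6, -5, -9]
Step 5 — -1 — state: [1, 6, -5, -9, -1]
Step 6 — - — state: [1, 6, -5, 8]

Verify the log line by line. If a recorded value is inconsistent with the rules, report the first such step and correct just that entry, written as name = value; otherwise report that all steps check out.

step 6, top = -8

Step 1: push 1: top = 1 — in agreement.
Step 2: push 6: top = 6 — agrees with the log.
Step 3: push -5: top = -5 — matches.
Step 4: push -9: top = -9 — exactly as logged.
Step 5: push -1: top = -1 — exactly as logged.
Step 6: -9 - -1 = -8 — a discrepancy with the log.
First incorrect step: 6; the correct value is top = -8.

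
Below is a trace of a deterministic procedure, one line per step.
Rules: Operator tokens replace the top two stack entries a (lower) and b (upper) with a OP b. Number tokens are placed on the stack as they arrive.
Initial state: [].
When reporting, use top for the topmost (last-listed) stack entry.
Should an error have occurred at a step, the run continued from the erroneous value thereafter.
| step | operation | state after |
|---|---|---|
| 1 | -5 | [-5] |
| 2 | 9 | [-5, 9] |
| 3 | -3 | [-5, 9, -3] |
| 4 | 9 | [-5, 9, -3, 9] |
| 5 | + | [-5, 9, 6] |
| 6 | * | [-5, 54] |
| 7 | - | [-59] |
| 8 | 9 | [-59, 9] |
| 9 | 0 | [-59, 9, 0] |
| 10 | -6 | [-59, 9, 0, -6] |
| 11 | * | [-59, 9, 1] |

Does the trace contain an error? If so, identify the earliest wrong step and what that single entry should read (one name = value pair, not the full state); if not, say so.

step 11, top = 0

step 1: push -5: top = -5 -> matches
step 2: push 9: top = 9 -> no discrepancy
step 3: push -3: top = -3 -> verified
step 4: push 9: top = 9 -> in agreement
step 5: -3 + 9 = 6 -> agrees with the trace
step 6: 9 * 6 = 54 -> confirmed correct
step 7: -5 - 54 = -59 -> matches
step 8: push 9: top = 9 -> verified
step 9: push 0: top = 0 -> no discrepancy
step 10: push -6: top = -6 -> verified
step 11: 0 * -6 = 0 -> a discrepancy with the trace
Conclusion: step 11 carries the first error; the entry should be top = 0.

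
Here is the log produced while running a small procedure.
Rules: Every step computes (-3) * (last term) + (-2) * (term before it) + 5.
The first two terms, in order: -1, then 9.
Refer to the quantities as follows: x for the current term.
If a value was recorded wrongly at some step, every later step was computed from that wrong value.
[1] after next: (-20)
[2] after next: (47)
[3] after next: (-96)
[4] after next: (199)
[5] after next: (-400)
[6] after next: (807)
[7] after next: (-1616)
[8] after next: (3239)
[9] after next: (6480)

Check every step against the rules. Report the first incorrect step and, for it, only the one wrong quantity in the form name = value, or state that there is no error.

step 9, x = -6480

Recomputing the run from the initial state:
step 1: x = -20
step 2: x = 47
step 3: x = -96
step 4: x = 199
step 5: x = -400
step 6: x = 807
step 7: x = -1616
step 8: x = 3239
step 9: x = -6480
The first disagreement with the log is at step 9, where the value should be x = -6480.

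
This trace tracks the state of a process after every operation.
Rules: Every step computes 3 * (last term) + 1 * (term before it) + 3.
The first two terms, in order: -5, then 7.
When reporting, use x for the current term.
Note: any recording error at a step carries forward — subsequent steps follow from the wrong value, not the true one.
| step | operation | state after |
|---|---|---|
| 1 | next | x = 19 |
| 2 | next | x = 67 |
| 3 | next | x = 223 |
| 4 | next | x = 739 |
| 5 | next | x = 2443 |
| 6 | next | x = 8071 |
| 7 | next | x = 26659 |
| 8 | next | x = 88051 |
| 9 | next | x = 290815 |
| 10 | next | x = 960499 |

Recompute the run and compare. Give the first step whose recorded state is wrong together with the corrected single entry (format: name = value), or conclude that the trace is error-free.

step 1: x = 3*(7) + (1)*(-5) + (3) = 19 -> matches
step 2: x = 3*(19) + (1)*(7) + (3) = 67 -> agrees with the trace
step 3: x = 3*(67) + (1)*(19) + (3) = 223 -> in agreement
step 4: x = 3*(223) + (1)*(67) + (3) = 739 -> verified
step 5: x = 3*(739) + (1)*(223) + (3) = 2443 -> no discrepancy
step 6: x = 3*(2443) + (1)*(739) + (3) = 8071 -> matches
step 7: x = 3*(8071) + (1)*(2443) + (3) = 26659 -> consistent with the trace
step 8: x = 3*(26659) + (1)*(8071) + (3) = 88051 -> same as recorded
step 9: x = 3*(88051) + (1)*(26659) + (3) = 290815 -> agrees with the trace
step 10: x = 3*(290815) + (1)*(88051) + (3) = 960499 -> no discrepancy
All entries verified; no error found.

no error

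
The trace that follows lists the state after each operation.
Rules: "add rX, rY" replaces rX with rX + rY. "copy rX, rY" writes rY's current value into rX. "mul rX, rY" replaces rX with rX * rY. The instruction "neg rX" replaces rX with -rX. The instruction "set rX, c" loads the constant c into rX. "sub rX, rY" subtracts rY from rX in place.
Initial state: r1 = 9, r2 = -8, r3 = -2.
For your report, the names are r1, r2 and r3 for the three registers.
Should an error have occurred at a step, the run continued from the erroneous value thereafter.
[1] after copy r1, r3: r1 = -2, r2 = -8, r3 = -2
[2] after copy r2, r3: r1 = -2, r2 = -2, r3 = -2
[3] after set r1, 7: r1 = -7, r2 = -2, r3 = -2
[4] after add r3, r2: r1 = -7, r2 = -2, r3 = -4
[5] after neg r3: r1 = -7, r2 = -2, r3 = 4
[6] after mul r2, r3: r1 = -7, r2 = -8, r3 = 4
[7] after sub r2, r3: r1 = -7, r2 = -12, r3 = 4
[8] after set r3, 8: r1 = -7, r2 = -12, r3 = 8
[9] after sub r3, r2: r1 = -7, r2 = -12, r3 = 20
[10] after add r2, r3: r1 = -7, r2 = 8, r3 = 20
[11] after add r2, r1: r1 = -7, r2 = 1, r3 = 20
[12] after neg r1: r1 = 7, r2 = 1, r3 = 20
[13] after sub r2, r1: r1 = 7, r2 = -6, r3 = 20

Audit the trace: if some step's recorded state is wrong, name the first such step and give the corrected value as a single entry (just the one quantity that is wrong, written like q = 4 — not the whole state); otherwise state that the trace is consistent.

step 3, r1 = 7

Step 1: r1 = -2 — no discrepancy.
Step 2: r2 = -2 — confirmed correct.
Step 3: r1 = 7 — the trace disagrees here.
Conclusion: step 3 carries the first error; the entry should be r1 = 7.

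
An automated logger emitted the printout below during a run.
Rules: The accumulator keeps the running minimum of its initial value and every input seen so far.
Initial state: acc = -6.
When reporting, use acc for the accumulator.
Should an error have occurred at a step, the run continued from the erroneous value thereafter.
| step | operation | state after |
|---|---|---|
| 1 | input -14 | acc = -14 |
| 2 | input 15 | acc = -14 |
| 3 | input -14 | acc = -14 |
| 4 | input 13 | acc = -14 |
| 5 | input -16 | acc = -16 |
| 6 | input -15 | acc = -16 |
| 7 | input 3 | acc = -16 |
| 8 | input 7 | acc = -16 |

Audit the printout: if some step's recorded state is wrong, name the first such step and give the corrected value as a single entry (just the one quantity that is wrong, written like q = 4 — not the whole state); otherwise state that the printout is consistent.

1. acc = min(-6, -14) = -14 (in agreement)
2. acc = min(-14, 15) = -14 (consistent with the printout)
3. acc = min(-14, -14) = -14 (confirmed correct)
4. acc = min(-14, 13) = -14 (agrees with the printout)
5. acc = min(-14, -16) = -16 (matches)
6. acc = min(-16, -15) = -16 (no discrepancy)
7. acc = min(-16, 3) = -16 (confirmed correct)
8. acc = min(-16, 7) = -16 (verified)
The recomputation confirms every line.

no error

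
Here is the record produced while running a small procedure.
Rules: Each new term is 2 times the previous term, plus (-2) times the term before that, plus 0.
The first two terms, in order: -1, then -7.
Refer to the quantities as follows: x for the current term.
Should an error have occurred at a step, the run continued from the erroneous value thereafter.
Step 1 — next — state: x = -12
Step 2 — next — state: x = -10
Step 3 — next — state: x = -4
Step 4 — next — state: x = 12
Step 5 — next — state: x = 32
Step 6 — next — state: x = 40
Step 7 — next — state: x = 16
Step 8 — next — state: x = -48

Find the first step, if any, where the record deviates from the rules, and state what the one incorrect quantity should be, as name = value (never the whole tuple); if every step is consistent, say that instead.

step 3, x = 4

Recomputing the run from the initial state:
step 1: x = -12
step 2: x = -10
step 3: x = 4
step 4: x = 28
step 5: x = 48
step 6: x = 40
step 7: x = -16
step 8: x = -112
The first disagreement with the record is at step 3, where the value should be x = 4.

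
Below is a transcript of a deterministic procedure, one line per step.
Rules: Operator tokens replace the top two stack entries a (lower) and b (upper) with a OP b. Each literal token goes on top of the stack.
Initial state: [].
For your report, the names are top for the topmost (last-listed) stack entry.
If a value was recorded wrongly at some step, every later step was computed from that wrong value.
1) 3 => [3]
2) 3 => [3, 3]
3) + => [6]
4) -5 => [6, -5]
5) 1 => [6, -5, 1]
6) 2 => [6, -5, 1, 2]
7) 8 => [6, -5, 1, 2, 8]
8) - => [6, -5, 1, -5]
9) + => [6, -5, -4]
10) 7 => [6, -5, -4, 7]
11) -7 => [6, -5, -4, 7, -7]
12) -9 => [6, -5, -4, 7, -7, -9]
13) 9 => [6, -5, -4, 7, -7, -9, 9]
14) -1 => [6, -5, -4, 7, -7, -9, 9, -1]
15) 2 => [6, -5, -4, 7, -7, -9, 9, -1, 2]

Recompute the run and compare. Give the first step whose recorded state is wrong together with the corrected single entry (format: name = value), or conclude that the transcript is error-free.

step 1: push 3: top = 3 -> agrees with the transcript
step 2: push 3: top = 3 -> consistent with the transcript
step 3: 3 + 3 = 6 -> in agreement
step 4: push -5: top = -5 -> agrees with the transcript
step 5: push 1: top = 1 -> agrees with the transcript
step 6: push 2: top = 2 -> exactly as logged
step 7: push 8: top = 8 -> consistent with the transcript
step 8: 2 - 8 = -6 -> this is not what the transcript shows
That makes step 8 the first incorrect line — top = -6 is what it should show.

step 8, top = -6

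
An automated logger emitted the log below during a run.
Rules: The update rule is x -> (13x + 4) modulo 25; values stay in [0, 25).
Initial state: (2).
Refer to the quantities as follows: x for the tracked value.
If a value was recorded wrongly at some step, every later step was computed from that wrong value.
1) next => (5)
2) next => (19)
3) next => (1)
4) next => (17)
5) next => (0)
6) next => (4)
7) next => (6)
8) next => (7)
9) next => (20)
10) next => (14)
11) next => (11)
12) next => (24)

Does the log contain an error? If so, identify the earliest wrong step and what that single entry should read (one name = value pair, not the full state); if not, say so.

step 12, x = 22

1. x = (13*2 + 4) mod 25 = 5 (consistent with the log)
2. x = (13*5 + 4) mod 25 = 19 (same as recorded)
3. x = (13*19 + 4) mod 25 = 1 (checks out)
4. x = (13*1 + 4) mod 25 = 17 (confirmed correct)
5. x = (13*17 + 4) mod 25 = 0 (checks out)
6. x = (13*0 + 4) mod 25 = 4 (confirmed correct)
7. x = (13*4 + 4) mod 25 = 6 (no discrepancy)
8. x = (13*6 + 4) mod 25 = 7 (exactly as logged)
9. x = (13*7 + 4) mod 25 = 20 (no discrepancy)
10. x = (13*20 + 4) mod 25 = 14 (exactly as logged)
11. x = (13*14 + 4) mod 25 = 11 (checks out)
12. x = (13*11 + 4) mod 25 = 22 (the recorded entry deviates here)
That makes step 12 the first incorrect line — x = 22 is what it should show.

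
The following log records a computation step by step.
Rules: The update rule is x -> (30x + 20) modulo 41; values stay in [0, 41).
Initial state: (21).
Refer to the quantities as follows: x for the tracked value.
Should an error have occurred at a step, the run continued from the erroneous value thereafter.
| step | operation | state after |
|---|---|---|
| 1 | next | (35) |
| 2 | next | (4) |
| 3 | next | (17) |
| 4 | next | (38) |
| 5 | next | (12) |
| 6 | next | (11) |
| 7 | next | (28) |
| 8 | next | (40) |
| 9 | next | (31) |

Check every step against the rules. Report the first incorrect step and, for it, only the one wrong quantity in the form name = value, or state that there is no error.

step 7, x = 22

step 1: x = (30*21 + 20) mod 41 = 35 -> exactly as logged
step 2: x = (30*35 + 20) mod 41 = 4 -> exactly as logged
step 3: x = (30*4 + 20) mod 41 = 17 -> same as recorded
step 4: x = (30*17 + 20) mod 41 = 38 -> confirmed correct
step 5: x = (30*38 + 20) mod 41 = 12 -> in agreement
step 6: x = (30*12 + 20) mod 41 = 11 -> consistent with the log
step 7: x = (30*11 + 20) mod 41 = 22 -> the log has a different value
First deviation found at step 7; the corrected entry is x = 22.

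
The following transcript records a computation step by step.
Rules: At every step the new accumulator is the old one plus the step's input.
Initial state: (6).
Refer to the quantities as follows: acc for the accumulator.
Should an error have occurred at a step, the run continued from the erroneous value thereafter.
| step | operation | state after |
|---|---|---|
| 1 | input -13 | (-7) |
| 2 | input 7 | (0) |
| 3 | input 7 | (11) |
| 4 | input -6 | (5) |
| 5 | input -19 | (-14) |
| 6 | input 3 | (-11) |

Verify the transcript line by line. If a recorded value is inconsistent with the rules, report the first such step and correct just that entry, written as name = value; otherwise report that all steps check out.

step 3, acc = 7

step 1: acc = 6 + -13 = -7 -> agrees with the transcript
step 2: acc = -7 + 7 = 0 -> no discrepancy
step 3: acc = 0 + 7 = 7 -> not what was recorded
The earliest wrong entry is at step 3: it should read acc = 7.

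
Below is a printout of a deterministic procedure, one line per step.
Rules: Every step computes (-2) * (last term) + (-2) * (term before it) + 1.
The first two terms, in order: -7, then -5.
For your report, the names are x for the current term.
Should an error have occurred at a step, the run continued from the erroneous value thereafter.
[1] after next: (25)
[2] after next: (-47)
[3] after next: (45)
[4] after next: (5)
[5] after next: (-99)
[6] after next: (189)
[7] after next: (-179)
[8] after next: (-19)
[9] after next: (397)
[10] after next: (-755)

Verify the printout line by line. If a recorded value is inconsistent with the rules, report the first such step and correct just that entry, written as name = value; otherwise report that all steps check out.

step 2, x = -39

Step 1: x = -2*(-5) + (-2)*(-7) + (1) = 25 — checks out.
Step 2: x = -2*(25) + (-2)*(-5) + (1) = -39 — a discrepancy with the printout.
That makes step 2 the first incorrect line — x = -39 is what it should show.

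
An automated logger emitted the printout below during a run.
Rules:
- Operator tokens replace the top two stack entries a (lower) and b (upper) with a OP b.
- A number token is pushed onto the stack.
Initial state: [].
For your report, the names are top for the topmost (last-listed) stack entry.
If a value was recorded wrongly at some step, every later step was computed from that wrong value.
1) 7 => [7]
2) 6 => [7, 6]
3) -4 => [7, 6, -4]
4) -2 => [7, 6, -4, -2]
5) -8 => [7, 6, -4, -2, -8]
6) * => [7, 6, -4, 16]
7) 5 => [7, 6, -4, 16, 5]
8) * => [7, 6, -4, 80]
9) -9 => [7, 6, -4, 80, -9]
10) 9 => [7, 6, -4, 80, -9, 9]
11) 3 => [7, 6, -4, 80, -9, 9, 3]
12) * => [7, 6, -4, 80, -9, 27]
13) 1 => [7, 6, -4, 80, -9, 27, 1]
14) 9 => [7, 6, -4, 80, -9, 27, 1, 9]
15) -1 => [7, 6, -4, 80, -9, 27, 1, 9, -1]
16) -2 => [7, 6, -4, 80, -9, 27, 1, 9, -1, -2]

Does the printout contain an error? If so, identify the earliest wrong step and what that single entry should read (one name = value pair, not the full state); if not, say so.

Step 1: push 7: top = 7 — verified.
Step 2: push 6: top = 6 — checks out.
Step 3: push -4: top = -4 — verified.
Step 4: push -2: top = -2 — in agreement.
Step 5: push -8: top = -8 — matches.
Step 6: -2 * -8 = 16 — same as recorded.
Step 7: push 5: top = 5 — confirmed correct.
Step 8: 16 * 5 = 80 — consistent with the printout.
Step 9: push -9: top = -9 — matches.
Step 10: push 9: top = 9 — consistent with the printout.
Step 11: push 3: top = 3 — confirmed correct.
Step 12: 9 * 3 = 27 — confirmed correct.
Step 13: push 1: top = 1 — checks out.
Step 14: push 9: top = 9 — checks out.
Step 15: push -1: top = -1 — matches.
Step 16: push -2: top = -2 — checks out.
No step deviates from the rules.

no error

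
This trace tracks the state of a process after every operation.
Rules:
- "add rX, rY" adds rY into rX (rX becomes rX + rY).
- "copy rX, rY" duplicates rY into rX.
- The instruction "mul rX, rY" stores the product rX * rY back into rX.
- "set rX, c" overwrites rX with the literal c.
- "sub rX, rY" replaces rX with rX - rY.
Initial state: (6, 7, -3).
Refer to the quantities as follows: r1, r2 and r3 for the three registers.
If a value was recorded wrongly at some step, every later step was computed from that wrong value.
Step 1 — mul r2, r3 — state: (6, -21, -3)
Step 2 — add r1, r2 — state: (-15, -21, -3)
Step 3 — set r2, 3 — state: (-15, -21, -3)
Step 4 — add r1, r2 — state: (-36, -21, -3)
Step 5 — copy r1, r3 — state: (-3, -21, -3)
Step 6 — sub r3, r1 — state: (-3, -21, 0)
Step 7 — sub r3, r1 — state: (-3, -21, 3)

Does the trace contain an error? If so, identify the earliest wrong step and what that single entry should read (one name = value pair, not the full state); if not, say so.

step 3, r2 = 3

1. r2 = 7 * -3 = -21 (confirmed correct)
2. r1 = 6 + -21 = -15 (no discrepancy)
3. r2 = 3 (the entry is off here)
First deviation found at step 3; the corrected entry is r2 = 3.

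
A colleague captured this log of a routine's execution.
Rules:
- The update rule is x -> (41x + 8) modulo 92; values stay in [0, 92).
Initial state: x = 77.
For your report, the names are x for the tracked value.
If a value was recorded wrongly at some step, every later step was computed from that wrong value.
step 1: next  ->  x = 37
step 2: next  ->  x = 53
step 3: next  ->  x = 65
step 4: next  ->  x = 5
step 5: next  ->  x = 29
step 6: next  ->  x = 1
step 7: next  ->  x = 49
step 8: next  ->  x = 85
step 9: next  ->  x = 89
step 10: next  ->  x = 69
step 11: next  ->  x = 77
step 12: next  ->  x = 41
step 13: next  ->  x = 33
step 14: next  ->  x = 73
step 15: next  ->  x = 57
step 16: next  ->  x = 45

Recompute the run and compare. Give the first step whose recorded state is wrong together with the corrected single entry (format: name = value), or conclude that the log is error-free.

step 12, x = 37

Recomputing the run from the initial state:
step 1: x = 37
step 2: x = 53
step 3: x = 65
step 4: x = 5
step 5: x = 29
step 6: x = 1
step 7: x = 49
step 8: x = 85
step 9: x = 89
step 10: x = 69
step 11: x = 77
step 12: x = 37
step 13: x = 53
step 14: x = 65
step 15: x = 5
step 16: x = 29
The first disagreement with the log is at step 12, where the value should be x = 37.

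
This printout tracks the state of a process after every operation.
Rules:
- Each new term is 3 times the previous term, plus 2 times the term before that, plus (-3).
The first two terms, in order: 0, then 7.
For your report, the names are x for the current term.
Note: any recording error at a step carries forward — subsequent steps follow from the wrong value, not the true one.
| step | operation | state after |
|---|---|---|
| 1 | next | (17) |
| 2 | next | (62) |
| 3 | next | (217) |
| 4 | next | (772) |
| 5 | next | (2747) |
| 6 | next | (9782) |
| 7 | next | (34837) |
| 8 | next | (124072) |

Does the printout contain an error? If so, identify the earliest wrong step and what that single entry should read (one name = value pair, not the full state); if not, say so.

step 1, x = 18

Recomputing the run from the initial state:
step 1: x = 18
step 2: x = 65
step 3: x = 228
step 4: x = 811
step 5: x = 2886
step 6: x = 10277
step 7: x = 36600
step 8: x = 130351
The first disagreement with the printout is at step 1, where the value should be x = 18.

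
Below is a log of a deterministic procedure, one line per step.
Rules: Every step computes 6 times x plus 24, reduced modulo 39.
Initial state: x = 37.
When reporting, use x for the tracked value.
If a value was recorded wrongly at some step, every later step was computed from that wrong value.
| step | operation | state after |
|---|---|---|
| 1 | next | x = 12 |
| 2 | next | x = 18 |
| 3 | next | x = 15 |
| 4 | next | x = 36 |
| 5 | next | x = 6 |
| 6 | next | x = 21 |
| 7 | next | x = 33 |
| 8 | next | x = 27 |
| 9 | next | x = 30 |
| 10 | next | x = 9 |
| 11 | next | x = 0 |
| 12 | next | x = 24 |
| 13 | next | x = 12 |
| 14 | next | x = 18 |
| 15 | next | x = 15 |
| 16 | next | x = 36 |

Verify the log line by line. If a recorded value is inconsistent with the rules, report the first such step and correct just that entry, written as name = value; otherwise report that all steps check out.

Recomputing the run from the initial state:
step 1: x = 12
step 2: x = 18
step 3: x = 15
step 4: x = 36
step 5: x = 6
step 6: x = 21
step 7: x = 33
step 8: x = 27
step 9: x = 30
step 10: x = 9
step 11: x = 0
step 12: x = 24
step 13: x = 12
step 14: x = 18
step 15: x = 15
step 16: x = 36
This matches the log at every step.

no error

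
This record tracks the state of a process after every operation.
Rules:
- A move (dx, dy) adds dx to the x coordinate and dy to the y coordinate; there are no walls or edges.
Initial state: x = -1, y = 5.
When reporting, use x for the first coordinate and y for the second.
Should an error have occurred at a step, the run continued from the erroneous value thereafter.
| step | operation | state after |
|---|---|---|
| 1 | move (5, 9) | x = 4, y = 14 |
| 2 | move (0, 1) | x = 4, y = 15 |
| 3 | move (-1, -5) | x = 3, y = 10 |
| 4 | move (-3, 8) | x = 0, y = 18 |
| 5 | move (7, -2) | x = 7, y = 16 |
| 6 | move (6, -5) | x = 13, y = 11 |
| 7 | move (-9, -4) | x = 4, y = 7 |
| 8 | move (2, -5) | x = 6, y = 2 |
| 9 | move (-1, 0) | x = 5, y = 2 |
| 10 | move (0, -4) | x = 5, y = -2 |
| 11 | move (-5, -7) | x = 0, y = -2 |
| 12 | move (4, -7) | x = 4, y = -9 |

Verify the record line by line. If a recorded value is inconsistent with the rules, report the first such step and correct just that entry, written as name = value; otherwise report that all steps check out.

Recomputing the run from the initial state:
step 1: x = 4, y = 14
step 2: x = 4, y = 15
step 3: x = 3, y = 10
step 4: x = 0, y = 18
step 5: x = 7, y = 16
step 6: x = 13, y = 11
step 7: x = 4, y = 7
step 8: x = 6, y = 2
step 9: x = 5, y = 2
step 10: x = 5, y = -2
step 11: x = 0, y = -9
step 12: x = 4, y = -16
The first disagreement with the record is at step 11, where the value should be y = -9.

step 11, y = -9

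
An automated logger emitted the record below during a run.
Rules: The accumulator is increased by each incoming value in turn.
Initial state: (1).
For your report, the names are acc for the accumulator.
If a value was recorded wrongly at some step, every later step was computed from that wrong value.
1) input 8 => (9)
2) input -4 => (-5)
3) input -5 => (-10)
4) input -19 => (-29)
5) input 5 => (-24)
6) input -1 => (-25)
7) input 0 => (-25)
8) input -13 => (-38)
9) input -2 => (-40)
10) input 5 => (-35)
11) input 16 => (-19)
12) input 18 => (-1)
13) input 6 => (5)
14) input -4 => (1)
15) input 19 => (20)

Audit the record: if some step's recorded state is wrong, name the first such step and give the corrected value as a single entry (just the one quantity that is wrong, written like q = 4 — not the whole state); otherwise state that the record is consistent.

step 2, acc = 5

1. acc = 1 + 8 = 9 (no discrepancy)
2. acc = 9 + -4 = 5 (the recorded entry deviates here)
The earliest wrong entry is at step 2: it should read acc = 5.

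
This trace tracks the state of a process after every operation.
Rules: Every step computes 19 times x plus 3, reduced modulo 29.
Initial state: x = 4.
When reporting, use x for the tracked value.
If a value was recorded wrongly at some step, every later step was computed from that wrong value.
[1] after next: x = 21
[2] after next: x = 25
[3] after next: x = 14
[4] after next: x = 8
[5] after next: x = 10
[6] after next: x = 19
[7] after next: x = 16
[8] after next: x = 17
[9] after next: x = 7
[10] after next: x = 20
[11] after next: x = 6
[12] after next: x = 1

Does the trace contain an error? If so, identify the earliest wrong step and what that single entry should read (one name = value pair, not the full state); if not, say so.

Recomputing the run from the initial state:
step 1: x = 21
step 2: x = 25
step 3: x = 14
step 4: x = 8
step 5: x = 10
step 6: x = 19
step 7: x = 16
step 8: x = 17
step 9: x = 7
step 10: x = 20
step 11: x = 6
step 12: x = 1
This matches the trace at every step.

no error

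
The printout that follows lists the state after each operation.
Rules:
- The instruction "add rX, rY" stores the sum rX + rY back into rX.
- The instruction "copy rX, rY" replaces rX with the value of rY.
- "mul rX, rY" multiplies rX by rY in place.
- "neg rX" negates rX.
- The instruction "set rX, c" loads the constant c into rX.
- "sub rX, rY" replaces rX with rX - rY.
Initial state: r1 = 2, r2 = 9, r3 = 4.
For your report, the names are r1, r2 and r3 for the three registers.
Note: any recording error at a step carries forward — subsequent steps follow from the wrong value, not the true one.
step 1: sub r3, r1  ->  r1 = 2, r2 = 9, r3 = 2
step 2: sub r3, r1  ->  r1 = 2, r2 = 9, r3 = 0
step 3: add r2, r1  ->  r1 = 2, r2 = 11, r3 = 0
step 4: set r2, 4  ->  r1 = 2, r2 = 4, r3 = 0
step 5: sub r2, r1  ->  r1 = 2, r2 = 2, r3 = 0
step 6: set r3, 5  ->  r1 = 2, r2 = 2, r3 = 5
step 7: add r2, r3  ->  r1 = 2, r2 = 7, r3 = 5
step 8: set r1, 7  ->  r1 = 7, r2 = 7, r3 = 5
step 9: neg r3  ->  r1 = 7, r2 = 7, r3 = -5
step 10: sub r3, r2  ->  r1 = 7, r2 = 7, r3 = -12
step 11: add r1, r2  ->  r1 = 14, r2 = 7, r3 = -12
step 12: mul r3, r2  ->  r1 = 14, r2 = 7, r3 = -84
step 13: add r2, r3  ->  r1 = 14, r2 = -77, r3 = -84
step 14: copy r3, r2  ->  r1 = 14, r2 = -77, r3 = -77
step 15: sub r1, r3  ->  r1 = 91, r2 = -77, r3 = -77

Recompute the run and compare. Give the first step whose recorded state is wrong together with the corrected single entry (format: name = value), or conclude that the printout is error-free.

1. r3 = 4 - 2 = 2 (same as recorded)
2. r3 = 2 - 2 = 0 (checks out)
3. r2 = 9 + 2 = 11 (confirmed correct)
4. r2 = 4 (checks out)
5. r2 = 4 - 2 = 2 (checks out)
6. r3 = 5 (in agreement)
7. r2 = 2 + 5 = 7 (checks out)
8. r1 = 7 (in agreement)
9. r3 = -(5) = -5 (exactly as logged)
10. r3 = -5 - 7 = -12 (checks out)
11. r1 = 7 + 7 = 14 (in agreement)
12. r3 = -12 * 7 = -84 (in agreement)
13. r2 = 7 + -84 = -77 (no discrepancy)
14. r3 = -77 (in agreement)
15. r1 = 14 - -77 = 91 (in agreement)
The recomputation confirms every line.

no error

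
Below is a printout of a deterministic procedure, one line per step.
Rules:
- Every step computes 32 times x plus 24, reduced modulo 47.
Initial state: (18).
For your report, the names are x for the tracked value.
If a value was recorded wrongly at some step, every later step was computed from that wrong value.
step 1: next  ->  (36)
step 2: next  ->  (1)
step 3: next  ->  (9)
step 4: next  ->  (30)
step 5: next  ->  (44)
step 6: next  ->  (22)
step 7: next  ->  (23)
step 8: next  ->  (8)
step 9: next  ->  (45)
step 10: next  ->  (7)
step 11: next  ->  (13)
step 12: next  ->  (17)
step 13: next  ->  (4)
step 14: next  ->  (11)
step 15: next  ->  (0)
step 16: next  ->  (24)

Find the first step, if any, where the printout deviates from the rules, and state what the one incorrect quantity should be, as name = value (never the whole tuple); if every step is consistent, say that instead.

Step 1: x = (32*18 + 24) mod 47 = 36 — no discrepancy.
Step 2: x = (32*36 + 24) mod 47 = 1 — in agreement.
Step 3: x = (32*1 + 24) mod 47 = 9 — same as recorded.
Step 4: x = (32*9 + 24) mod 47 = 30 — checks out.
Step 5: x = (32*30 + 24) mod 47 = 44 — matches.
Step 6: x = (32*44 + 24) mod 47 = 22 — matches.
Step 7: x = (32*22 + 24) mod 47 = 23 — no discrepancy.
Step 8: x = (32*23 + 24) mod 47 = 8 — confirmed correct.
Step 9: x = (32*8 + 24) mod 47 = 45 — no discrepancy.
Step 10: x = (32*45 + 24) mod 47 = 7 — in agreement.
Step 11: x = (32*7 + 24) mod 47 = 13 — exactly as logged.
Step 12: x = (32*13 + 24) mod 47 = 17 — confirmed correct.
Step 13: x = (32*17 + 24) mod 47 = 4 — checks out.
Step 14: x = (32*4 + 24) mod 47 = 11 — same as recorded.
Step 15: x = (32*11 + 24) mod 47 = 0 — checks out.
Step 16: x = (32*0 + 24) mod 47 = 24 — consistent with the printout.
The recomputation confirms every line.

no error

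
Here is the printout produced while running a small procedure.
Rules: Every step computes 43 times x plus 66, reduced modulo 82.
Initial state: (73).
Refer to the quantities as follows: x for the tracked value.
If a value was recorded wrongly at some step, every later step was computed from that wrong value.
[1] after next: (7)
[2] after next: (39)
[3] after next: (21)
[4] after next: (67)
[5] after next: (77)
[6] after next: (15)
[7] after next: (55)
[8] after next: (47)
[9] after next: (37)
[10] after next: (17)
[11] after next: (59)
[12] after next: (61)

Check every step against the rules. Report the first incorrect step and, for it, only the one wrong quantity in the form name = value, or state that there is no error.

step 8, x = 53

1. x = (43*73 + 66) mod 82 = 7 (in agreement)
2. x = (43*7 + 66) mod 82 = 39 (exactly as logged)
3. x = (43*39 + 66) mod 82 = 21 (consistent with the printout)
4. x = (43*21 + 66) mod 82 = 67 (confirmed correct)
5. x = (43*67 + 66) mod 82 = 77 (checks out)
6. x = (43*77 + 66) mod 82 = 15 (no discrepancy)
7. x = (43*15 + 66) mod 82 = 55 (confirmed correct)
8. x = (43*55 + 66) mod 82 = 53 (the printout has a different value)
Step 8 is the first one off; corrected, x = 53.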